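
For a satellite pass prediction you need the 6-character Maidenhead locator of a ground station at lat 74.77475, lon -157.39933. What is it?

BQ14hs

Add 180° to longitude and 90° to latitude: 22.6007, 164.7747.
Field: 22.6007/20 → 1 → B, 164.7747/10 → 16 → Q; chars BQ.
Square: 2.6007/2 → 1, 4.7747/1 → 4; chars 14.
Subsquare: 0.6007/0.0833333 → 7 → h, 0.7747/0.0416667 → 18 → s; chars hs.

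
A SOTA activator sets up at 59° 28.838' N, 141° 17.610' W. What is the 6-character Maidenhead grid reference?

Offset from 180°W / 90°S: lon 38.7065°, lat 149.4806°.
Field: 38.7065/20 → 1 → B, 149.4806/10 → 14 → O; chars BO.
Square: 18.7065/2 → 9, 9.4806/1 → 9; chars 99.
Subsquare: 0.7065/0.0833333 → 8 → i, 0.4806/0.0416667 → 11 → l; chars il.

BO99il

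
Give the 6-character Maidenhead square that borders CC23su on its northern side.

CC23sv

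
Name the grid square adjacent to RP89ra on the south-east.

RP88sx

Longitude subsquare r = 17; +1 → 18 = s.
Latitude subsquare a = 0; −1 → -1, wraps to 23 = x, carry into square.
Latitude square 9; −1 → 8.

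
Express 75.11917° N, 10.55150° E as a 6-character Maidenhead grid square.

JQ55gc

Add 180° to longitude and 90° to latitude: 190.5515, 165.1192.
Field: 190.5515/20 → 9 → J, 165.1192/10 → 16 → Q; chars JQ.
Square: 10.5515/2 → 5, 5.1192/1 → 5; chars 55.
Subsquare: 0.5515/0.0833333 → 6 → g, 0.1192/0.0416667 → 2 → c; chars gc.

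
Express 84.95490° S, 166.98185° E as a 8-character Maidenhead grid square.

RA35lb70

Shift to the Maidenhead origin (180°W, 90°S): lon 346.98185, lat 5.04510.
Field (20°×10°, letters A–R): lon ⌊346.98185/20⌋ = 17 → R; lat ⌊5.04510/10⌋ = 0 → A.
Square (2°×1°, digits 0–9): lon ⌊6.98185/2⌋ = 3; lat ⌊5.04510/1⌋ = 5.
Subsquare (5′×2.5′, letters a–x): lon ⌊0.98185/0.0833333⌋ = 11 → l; lat ⌊0.04510/0.0416667⌋ = 1 → b.
Extended square (30″×15″, digits 0–9): lon ⌊0.06518/0.00833333⌋ = 7; lat ⌊0.00343/0.00416667⌋ = 0.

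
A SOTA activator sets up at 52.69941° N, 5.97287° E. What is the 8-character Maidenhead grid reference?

JO22xq67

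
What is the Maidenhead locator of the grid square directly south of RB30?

RA39

Latitude square 0; −1 → -1, wraps to 9, carry into field.
Latitude field B = 1; −1 → 0 = A.
The longitude characters are unchanged.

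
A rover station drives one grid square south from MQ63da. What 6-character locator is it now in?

MQ62dx

Latitude subsquare a = 0; −1 → -1, wraps to 23 = x, carry into square.
Latitude square 3; −1 → 2.
The longitude characters are unchanged.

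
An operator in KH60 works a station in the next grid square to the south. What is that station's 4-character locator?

Latitude square 0; −1 → -1, wraps to 9, carry into field.
Latitude field H = 7; −1 → 6 = G.
The longitude characters are unchanged.

KG69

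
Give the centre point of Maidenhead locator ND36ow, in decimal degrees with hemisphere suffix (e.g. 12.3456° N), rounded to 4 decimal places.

53.0625° S, 87.2083° E

Field N=13, D=3: +13·20° lon, +3·10° lat → SW at lon 80°, lat -60°.
Square 3, 6: +3·2° lon, +6·1° lat → SW at lon 86°, lat -54°.
Subsquare o=14, w=22: +14·0.0833333° lon, +22·0.0416667° lat → SW at lon 87.1667°, lat -53.0833°.
Cell spans 0.0833333° lon × 0.0416667° lat. Centre is SW corner plus half of each.
latitude 53.0625° S, longitude 87.2083° E.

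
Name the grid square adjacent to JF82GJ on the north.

JF82gk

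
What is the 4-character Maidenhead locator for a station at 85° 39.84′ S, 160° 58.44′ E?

RA04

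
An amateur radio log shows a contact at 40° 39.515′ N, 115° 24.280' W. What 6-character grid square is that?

DN20hp

Shift to the Maidenhead origin (180°W, 90°S): lon 64.5953, lat 130.6586.
Field: 64.5953/20 → 3 → D, 130.6586/10 → 13 → N; chars DN.
Square: 4.5953/2 → 2, 0.6586/1 → 0; chars 20.
Subsquare: 0.5953/0.0833333 → 7 → h, 0.6586/0.0416667 → 15 → p; chars hp.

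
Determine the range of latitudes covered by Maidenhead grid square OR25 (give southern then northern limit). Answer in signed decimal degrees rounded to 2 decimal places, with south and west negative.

85.00, 86.00

Field O=14, R=17: +14·20° lon, +17·10° lat → SW at lon 100°, lat 80°.
Square 2, 5: +2·2° lon, +5·1° lat → SW at lon 104°, lat 85°.
Cell spans 2° lon × 1° lat.
south 85.00, north 86.00.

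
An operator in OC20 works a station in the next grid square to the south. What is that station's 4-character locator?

Latitude square 0; −1 → -1, wraps to 9, carry into field.
Latitude field C = 2; −1 → 1 = B.
The longitude characters are unchanged.

OB29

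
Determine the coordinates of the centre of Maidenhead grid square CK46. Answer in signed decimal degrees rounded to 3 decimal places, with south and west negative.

16.500, -131.000

Field C=2, K=10: +2·20° lon, +10·10° lat → SW at lon -140°, lat 10°.
Square 4, 6: +4·2° lon, +6·1° lat → SW at lon -132°, lat 16°.
Cell spans 2° lon × 1° lat. Centre is SW corner plus half of each.
latitude 16.500, longitude -131.000.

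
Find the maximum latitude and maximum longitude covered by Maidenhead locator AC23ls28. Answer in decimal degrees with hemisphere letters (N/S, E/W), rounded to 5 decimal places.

Field A=0, C=2: +0·20° lon, +2·10° lat → SW at lon -180°, lat -70°.
Square 2, 3: +2·2° lon, +3·1° lat → SW at lon -176°, lat -67°.
Subsquare l=11, s=18: +11·0.0833333° lon, +18·0.0416667° lat → SW at lon -175.083°, lat -66.25°.
Extended square 2, 8: +2·0.00833333° lon, +8·0.00416667° lat → SW at lon -175.067°, lat -66.2167°.
Cell spans 0.00833333° lon × 0.00416667° lat. NE corner is SW corner plus one full cell.
latitude 66.21250° S, longitude 175.05833° W.

66.21250° S, 175.05833° W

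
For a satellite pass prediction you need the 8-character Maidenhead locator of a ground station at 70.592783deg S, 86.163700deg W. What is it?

Add 180° to longitude and 90° to latitude: 93.83630, 19.40722.
Field (20°×10°, letters A–R): 93.83630/20 → 4 → E, 19.40722/10 → 1 → B; chars EB.
Square (2°×1°, digits 0–9): 13.83630/2 → 6, 9.40722/1 → 9; chars 69.
Subsquare (5′×2.5′, letters a–x): 1.83630/0.0833333 → 22 → w, 0.40722/0.0416667 → 9 → j; chars wj.
Extended square (30″×15″, digits 0–9): 0.00297/0.00833333 → 0, 0.03222/0.00416667 → 7; chars 07.

EB69wj07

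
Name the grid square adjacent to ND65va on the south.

ND64vx

Latitude subsquare a = 0; −1 → -1, wraps to 23 = x, carry into square.
Latitude square 5; −1 → 4.
The longitude characters are unchanged.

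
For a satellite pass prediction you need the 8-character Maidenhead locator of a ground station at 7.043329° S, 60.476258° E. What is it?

MI02fw79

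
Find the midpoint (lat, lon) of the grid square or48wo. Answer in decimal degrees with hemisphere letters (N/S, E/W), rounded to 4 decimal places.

Field O=14, R=17: +14·20° lon, +17·10° lat → SW at lon 100°, lat 80°.
Square 4, 8: +4·2° lon, +8·1° lat → SW at lon 108°, lat 88°.
Subsquare w=22, o=14: +22·0.0833333° lon, +14·0.0416667° lat → SW at lon 109.833°, lat 88.5833°.
Cell spans 0.0833333° lon × 0.0416667° lat. Centre is SW corner plus half of each.
latitude 88.6042° N, longitude 109.8750° E.

88.6042° N, 109.8750° E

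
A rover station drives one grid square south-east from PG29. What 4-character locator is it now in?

PG38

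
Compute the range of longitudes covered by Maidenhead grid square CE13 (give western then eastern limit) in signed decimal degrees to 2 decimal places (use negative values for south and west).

Field C=2, E=4: +2·20° lon, +4·10° lat → SW at lon -140°, lat -50°.
Square 1, 3: +1·2° lon, +3·1° lat → SW at lon -138°, lat -47°.
Cell spans 2° lon × 1° lat.
west -138.00, east -136.00.

-138.00, -136.00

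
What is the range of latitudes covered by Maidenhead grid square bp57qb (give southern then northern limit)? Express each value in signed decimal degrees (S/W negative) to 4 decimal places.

Field B=1, P=15: +1·20° lon, +15·10° lat → SW at lon -160°, lat 60°.
Square 5, 7: +5·2° lon, +7·1° lat → SW at lon -150°, lat 67°.
Subsquare q=16, b=1: +16·0.0833333° lon, +1·0.0416667° lat → SW at lon -148.667°, lat 67.0417°.
Cell spans 0.0833333° lon × 0.0416667° lat.
south 67.0417, north 67.0833.

67.0417, 67.0833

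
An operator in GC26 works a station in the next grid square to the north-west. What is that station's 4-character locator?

GC17

Longitude square 2; −1 → 1.
Latitude square 6; +1 → 7.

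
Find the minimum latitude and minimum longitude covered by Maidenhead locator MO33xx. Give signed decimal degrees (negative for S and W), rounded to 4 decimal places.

Field M=12, O=14: +12·20° lon, +14·10° lat → SW at lon 60°, lat 50°.
Square 3, 3: +3·2° lon, +3·1° lat → SW at lon 66°, lat 53°.
Subsquare x=23, x=23: +23·0.0833333° lon, +23·0.0416667° lat → SW at lon 67.9167°, lat 53.9583°.
latitude 53.9583, longitude 67.9167.

53.9583, 67.9167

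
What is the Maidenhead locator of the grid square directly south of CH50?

CG59

Latitude square 0; −1 → -1, wraps to 9, carry into field.
Latitude field H = 7; −1 → 6 = G.
The longitude characters are unchanged.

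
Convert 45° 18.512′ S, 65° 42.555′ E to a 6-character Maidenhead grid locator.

ME24uq

Offset from 180°W / 90°S: lon 245.7092°, lat 44.6915°.
Field: 245.7092/20 → 12 → M, 44.6915/10 → 4 → E; chars ME.
Square: 5.7092/2 → 2, 4.6915/1 → 4; chars 24.
Subsquare: 1.7092/0.0833333 → 20 → u, 0.6915/0.0416667 → 16 → q; chars uq.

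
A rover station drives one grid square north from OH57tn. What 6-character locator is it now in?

Latitude subsquare n = 13; +1 → 14 = o.
The longitude characters are unchanged.

OH57to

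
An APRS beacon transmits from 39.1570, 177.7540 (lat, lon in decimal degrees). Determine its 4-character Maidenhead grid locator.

RM89

Add 180° to longitude and 90° to latitude: 357.75, 129.16.
Field: lon ⌊357.75/20⌋ = 17 → R; lat ⌊129.16/10⌋ = 12 → M.
Square: lon ⌊17.75/2⌋ = 8; lat ⌊9.16/1⌋ = 9.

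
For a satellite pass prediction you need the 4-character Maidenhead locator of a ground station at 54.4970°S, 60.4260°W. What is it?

FD95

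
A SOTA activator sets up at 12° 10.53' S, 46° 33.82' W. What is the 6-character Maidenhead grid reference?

Shift to the Maidenhead origin (180°W, 90°S): lon 133.4363, lat 77.8245.
Field: 133.4363/20 → 6 → G, 77.8245/10 → 7 → H; chars GH.
Square: 13.4363/2 → 6, 7.8245/1 → 7; chars 67.
Subsquare: 1.4363/0.0833333 → 17 → r, 0.8245/0.0416667 → 19 → t; chars rt.

GH67rt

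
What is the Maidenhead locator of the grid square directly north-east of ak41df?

Longitude subsquare d = 3; +1 → 4 = e.
Latitude subsquare f = 5; +1 → 6 = g.

AK41eg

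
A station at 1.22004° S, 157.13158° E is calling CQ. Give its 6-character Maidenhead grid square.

QI88ns

Add 180° to longitude and 90° to latitude: 337.1316, 88.7800.
Field (20°×10°, letters A–R): 337.1316/20 → 16 → Q, 88.7800/10 → 8 → I; chars QI.
Square (2°×1°, digits 0–9): 17.1316/2 → 8, 8.7800/1 → 8; chars 88.
Subsquare (5′×2.5′, letters a–x): 1.1316/0.0833333 → 13 → n, 0.7800/0.0416667 → 18 → s; chars ns.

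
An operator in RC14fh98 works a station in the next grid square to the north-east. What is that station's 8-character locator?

RC14gh09

Longitude extended square 9; +1 → 10, wraps to 0, carry into subsquare.
Longitude subsquare f = 5; +1 → 6 = g.
Latitude extended square 8; +1 → 9.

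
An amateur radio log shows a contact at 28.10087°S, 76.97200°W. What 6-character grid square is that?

Shift to the Maidenhead origin (180°W, 90°S): lon 103.0280, lat 61.8991.
Field (20°×10°, letters A–R): lon ⌊103.0280/20⌋ = 5 → F; lat ⌊61.8991/10⌋ = 6 → G.
Square (2°×1°, digits 0–9): lon ⌊3.0280/2⌋ = 1; lat ⌊1.8991/1⌋ = 1.
Subsquare (5′×2.5′, letters a–x): lon ⌊1.0280/0.0833333⌋ = 12 → m; lat ⌊0.8991/0.0416667⌋ = 21 → v.

FG11mv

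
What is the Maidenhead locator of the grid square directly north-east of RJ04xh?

RJ14ai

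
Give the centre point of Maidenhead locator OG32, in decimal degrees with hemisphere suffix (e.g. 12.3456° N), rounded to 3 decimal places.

27.500° S, 107.000° E

Field O=14, G=6: +14·20° lon, +6·10° lat → SW at lon 100°, lat -30°.
Square 3, 2: +3·2° lon, +2·1° lat → SW at lon 106°, lat -28°.
Cell spans 2° lon × 1° lat. Centre is SW corner plus half of each.
latitude 27.500° S, longitude 107.000° E.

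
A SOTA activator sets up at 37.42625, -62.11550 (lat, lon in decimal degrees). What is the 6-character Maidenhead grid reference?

Add 180° to longitude and 90° to latitude: 117.8845, 127.4263.
Field: lon ⌊117.8845/20⌋ = 5 → F; lat ⌊127.4263/10⌋ = 12 → M.
Square: lon ⌊17.8845/2⌋ = 8; lat ⌊7.4263/1⌋ = 7.
Subsquare: lon ⌊1.8845/0.0833333⌋ = 22 → w; lat ⌊0.4263/0.0416667⌋ = 10 → k.

FM87wk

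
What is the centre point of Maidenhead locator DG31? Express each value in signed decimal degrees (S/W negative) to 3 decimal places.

-28.500, -113.000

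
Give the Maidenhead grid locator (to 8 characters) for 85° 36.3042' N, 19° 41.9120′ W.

IR05do65

Add 180° to longitude and 90° to latitude: 160.30147, 175.60507.
Field: 160.30147/20 → 8 → I, 175.60507/10 → 17 → R; chars IR.
Square: 0.30147/2 → 0, 5.60507/1 → 5; chars 05.
Subsquare: 0.30147/0.0833333 → 3 → d, 0.60507/0.0416667 → 14 → o; chars do.
Extended square: 0.05147/0.00833333 → 6, 0.02174/0.00416667 → 5; chars 65.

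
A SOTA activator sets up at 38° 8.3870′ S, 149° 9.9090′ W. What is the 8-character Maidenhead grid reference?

Shift to the Maidenhead origin (180°W, 90°S): lon 30.83485, lat 51.86022.
Field: 30.83485/20 → 1 → B, 51.86022/10 → 5 → F; chars BF.
Square: 10.83485/2 → 5, 1.86022/1 → 1; chars 51.
Subsquare: 0.83485/0.0833333 → 10 → k, 0.86022/0.0416667 → 20 → u; chars ku.
Extended square: 0.00152/0.00833333 → 0, 0.02688/0.00416667 → 6; chars 06.

BF51ku06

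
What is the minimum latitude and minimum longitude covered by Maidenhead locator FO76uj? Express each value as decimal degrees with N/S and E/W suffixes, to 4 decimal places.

Field F=5, O=14: +5·20° lon, +14·10° lat → SW at lon -80°, lat 50°.
Square 7, 6: +7·2° lon, +6·1° lat → SW at lon -66°, lat 56°.
Subsquare u=20, j=9: +20·0.0833333° lon, +9·0.0416667° lat → SW at lon -64.3333°, lat 56.375°.
latitude 56.3750° N, longitude 64.3333° W.

56.3750° N, 64.3333° W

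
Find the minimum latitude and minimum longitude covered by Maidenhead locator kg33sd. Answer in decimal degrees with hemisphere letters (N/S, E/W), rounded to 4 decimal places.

Field K=10, G=6: +10·20° lon, +6·10° lat → SW at lon 20°, lat -30°.
Square 3, 3: +3·2° lon, +3·1° lat → SW at lon 26°, lat -27°.
Subsquare s=18, d=3: +18·0.0833333° lon, +3·0.0416667° lat → SW at lon 27.5°, lat -26.875°.
latitude 26.8750° S, longitude 27.5000° E.

26.8750° S, 27.5000° E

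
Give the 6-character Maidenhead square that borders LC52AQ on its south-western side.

LC42xp

Longitude subsquare a = 0; −1 → -1, wraps to 23 = x, carry into square.
Longitude square 5; −1 → 4.
Latitude subsquare q = 16; −1 → 15 = p.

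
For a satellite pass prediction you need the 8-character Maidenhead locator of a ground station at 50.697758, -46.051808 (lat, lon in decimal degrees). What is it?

GO60xq37

Offset from 180°W / 90°S: lon 133.94819°, lat 140.69776°.
Field: 133.94819/20 → 6 → G, 140.69776/10 → 14 → O; chars GO.
Square: 13.94819/2 → 6, 0.69776/1 → 0; chars 60.
Subsquare: 1.94819/0.0833333 → 23 → x, 0.69776/0.0416667 → 16 → q; chars xq.
Extended square: 0.03153/0.00833333 → 3, 0.03109/0.00416667 → 7; chars 37.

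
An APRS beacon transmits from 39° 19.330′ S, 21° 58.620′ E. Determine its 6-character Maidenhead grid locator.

KF00xq

Add 180° to longitude and 90° to latitude: 201.9770, 50.6778.
Field (20°×10°, letters A–R): lon ⌊201.9770/20⌋ = 10 → K; lat ⌊50.6778/10⌋ = 5 → F.
Square (2°×1°, digits 0–9): lon ⌊1.9770/2⌋ = 0; lat ⌊0.6778/1⌋ = 0.
Subsquare (5′×2.5′, letters a–x): lon ⌊1.9770/0.0833333⌋ = 23 → x; lat ⌊0.6778/0.0416667⌋ = 16 → q.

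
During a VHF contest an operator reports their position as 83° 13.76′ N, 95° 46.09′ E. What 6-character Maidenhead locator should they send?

NR73vf

Offset from 180°W / 90°S: lon 275.7682°, lat 173.2293°.
Field (20°×10°, letters A–R): lon ⌊275.7682/20⌋ = 13 → N; lat ⌊173.2293/10⌋ = 17 → R.
Square (2°×1°, digits 0–9): lon ⌊15.7682/2⌋ = 7; lat ⌊3.2293/1⌋ = 3.
Subsquare (5′×2.5′, letters a–x): lon ⌊1.7682/0.0833333⌋ = 21 → v; lat ⌊0.2293/0.0416667⌋ = 5 → f.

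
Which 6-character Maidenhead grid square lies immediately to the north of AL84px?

AL85pa

Latitude subsquare x = 23; +1 → 24, wraps to 0 = a, carry into square.
Latitude square 4; +1 → 5.
The longitude characters are unchanged.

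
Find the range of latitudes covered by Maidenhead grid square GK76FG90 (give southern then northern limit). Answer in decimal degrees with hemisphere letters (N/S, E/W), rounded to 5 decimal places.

16.25000° N, 16.25417° N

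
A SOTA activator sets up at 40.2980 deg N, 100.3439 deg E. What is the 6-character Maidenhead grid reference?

ON00eh

Offset from 180°W / 90°S: lon 280.3439°, lat 130.2980°.
Field: lon ⌊280.3439/20⌋ = 14 → O; lat ⌊130.2980/10⌋ = 13 → N.
Square: lon ⌊0.3439/2⌋ = 0; lat ⌊0.2980/1⌋ = 0.
Subsquare: lon ⌊0.3439/0.0833333⌋ = 4 → e; lat ⌊0.2980/0.0416667⌋ = 7 → h.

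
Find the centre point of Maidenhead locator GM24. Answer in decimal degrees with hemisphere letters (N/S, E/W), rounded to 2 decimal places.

34.50° N, 55.00° W

Field G=6, M=12: +6·20° lon, +12·10° lat → SW at lon -60°, lat 30°.
Square 2, 4: +2·2° lon, +4·1° lat → SW at lon -56°, lat 34°.
Cell spans 2° lon × 1° lat. Centre is SW corner plus half of each.
latitude 34.50° N, longitude 55.00° W.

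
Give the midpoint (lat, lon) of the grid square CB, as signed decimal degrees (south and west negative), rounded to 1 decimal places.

-75.0, -130.0

Field C=2, B=1: +2·20° lon, +1·10° lat → SW at lon -140°, lat -80°.
Cell spans 20° lon × 10° lat. Centre is SW corner plus half of each.
latitude -75.0, longitude -130.0.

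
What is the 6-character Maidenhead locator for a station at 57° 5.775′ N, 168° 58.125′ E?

Add 180° to longitude and 90° to latitude: 348.9688, 147.0962.
Field (20°×10°, letters A–R): 348.9688/20 → 17 → R, 147.0962/10 → 14 → O; chars RO.
Square (2°×1°, digits 0–9): 8.9688/2 → 4, 7.0962/1 → 7; chars 47.
Subsquare (5′×2.5′, letters a–x): 0.9688/0.0833333 → 11 → l, 0.0962/0.0416667 → 2 → c; chars lc.

RO47lc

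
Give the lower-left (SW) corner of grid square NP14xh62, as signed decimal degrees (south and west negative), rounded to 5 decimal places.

64.30000, 83.96667

Field N=13, P=15: +13·20° lon, +15·10° lat → SW at lon 80°, lat 60°.
Square 1, 4: +1·2° lon, +4·1° lat → SW at lon 82°, lat 64°.
Subsquare x=23, h=7: +23·0.0833333° lon, +7·0.0416667° lat → SW at lon 83.9167°, lat 64.2917°.
Extended square 6, 2: +6·0.00833333° lon, +2·0.00416667° lat → SW at lon 83.9667°, lat 64.3°.
latitude 64.30000, longitude 83.96667.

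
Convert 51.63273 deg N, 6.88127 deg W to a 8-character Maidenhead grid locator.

IO61np41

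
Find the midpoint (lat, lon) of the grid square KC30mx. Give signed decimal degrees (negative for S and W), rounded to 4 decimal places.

Field K=10, C=2: +10·20° lon, +2·10° lat → SW at lon 20°, lat -70°.
Square 3, 0: +3·2° lon, +0·1° lat → SW at lon 26°, lat -70°.
Subsquare m=12, x=23: +12·0.0833333° lon, +23·0.0416667° lat → SW at lon 27°, lat -69.0417°.
Cell spans 0.0833333° lon × 0.0416667° lat. Centre is SW corner plus half of each.
latitude -69.0208, longitude 27.0417.

-69.0208, 27.0417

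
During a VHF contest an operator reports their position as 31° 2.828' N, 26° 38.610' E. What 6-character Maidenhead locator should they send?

KM31hb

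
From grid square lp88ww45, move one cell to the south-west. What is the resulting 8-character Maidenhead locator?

Longitude extended square 4; −1 → 3.
Latitude extended square 5; −1 → 4.

LP88ww34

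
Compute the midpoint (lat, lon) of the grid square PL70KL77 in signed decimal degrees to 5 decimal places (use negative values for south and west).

20.48958, 134.89583

Field P=15, L=11: +15·20° lon, +11·10° lat → SW at lon 120°, lat 20°.
Square 7, 0: +7·2° lon, +0·1° lat → SW at lon 134°, lat 20°.
Subsquare k=10, l=11: +10·0.0833333° lon, +11·0.0416667° lat → SW at lon 134.833°, lat 20.4583°.
Extended square 7, 7: +7·0.00833333° lon, +7·0.00416667° lat → SW at lon 134.892°, lat 20.4875°.
Cell spans 0.00833333° lon × 0.00416667° lat. Centre is SW corner plus half of each.
latitude 20.48958, longitude 134.89583.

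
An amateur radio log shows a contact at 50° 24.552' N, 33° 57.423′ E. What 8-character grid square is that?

Add 180° to longitude and 90° to latitude: 213.95705, 140.40920.
Field: 213.95705/20 → 10 → K, 140.40920/10 → 14 → O; chars KO.
Square: 13.95705/2 → 6, 0.40920/1 → 0; chars 60.
Subsquare: 1.95705/0.0833333 → 23 → x, 0.40920/0.0416667 → 9 → j; chars xj.
Extended square: 0.04038/0.00833333 → 4, 0.03420/0.00416667 → 8; chars 48.

KO60xj48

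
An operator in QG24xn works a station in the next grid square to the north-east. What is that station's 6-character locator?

QG34ao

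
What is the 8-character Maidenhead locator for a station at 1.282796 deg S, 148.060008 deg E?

Offset from 180°W / 90°S: lon 328.06001°, lat 88.71720°.
Field: lon ⌊328.06001/20⌋ = 16 → Q; lat ⌊88.71720/10⌋ = 8 → I.
Square: lon ⌊8.06001/2⌋ = 4; lat ⌊8.71720/1⌋ = 8.
Subsquare: lon ⌊0.06001/0.0833333⌋ = 0 → a; lat ⌊0.71720/0.0416667⌋ = 17 → r.
Extended square: lon ⌊0.06001/0.00833333⌋ = 7; lat ⌊0.00887/0.00416667⌋ = 2.

QI48ar72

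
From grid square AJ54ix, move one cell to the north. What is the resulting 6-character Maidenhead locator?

Latitude subsquare x = 23; +1 → 24, wraps to 0 = a, carry into square.
Latitude square 4; +1 → 5.
The longitude characters are unchanged.

AJ55ia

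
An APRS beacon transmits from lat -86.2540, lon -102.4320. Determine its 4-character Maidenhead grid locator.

Shift to the Maidenhead origin (180°W, 90°S): lon 77.57, lat 3.75.
Field (20°×10°, letters A–R): lon ⌊77.57/20⌋ = 3 → D; lat ⌊3.75/10⌋ = 0 → A.
Square (2°×1°, digits 0–9): lon ⌊17.57/2⌋ = 8; lat ⌊3.75/1⌋ = 3.

DA83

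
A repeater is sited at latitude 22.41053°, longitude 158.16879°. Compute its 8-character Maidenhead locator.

Add 180° to longitude and 90° to latitude: 338.16879, 112.41053.
Field: lon ⌊338.16879/20⌋ = 16 → Q; lat ⌊112.41053/10⌋ = 11 → L.
Square: lon ⌊18.16879/2⌋ = 9; lat ⌊2.41053/1⌋ = 2.
Subsquare: lon ⌊0.16879/0.0833333⌋ = 2 → c; lat ⌊0.41053/0.0416667⌋ = 9 → j.
Extended square: lon ⌊0.00212/0.00833333⌋ = 0; lat ⌊0.03553/0.00416667⌋ = 8.

QL92cj08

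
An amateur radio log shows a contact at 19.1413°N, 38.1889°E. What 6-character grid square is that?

KK99cd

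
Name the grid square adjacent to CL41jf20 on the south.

CL41je29

Latitude extended square 0; −1 → -1, wraps to 9, carry into subsquare.
Latitude subsquare f = 5; −1 → 4 = e.
The longitude characters are unchanged.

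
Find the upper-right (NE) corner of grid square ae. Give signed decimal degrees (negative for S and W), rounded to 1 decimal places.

Field A=0, E=4: +0·20° lon, +4·10° lat → SW at lon -180°, lat -50°.
Cell spans 20° lon × 10° lat. NE corner is SW corner plus one full cell.
latitude -40.0, longitude -160.0.

-40.0, -160.0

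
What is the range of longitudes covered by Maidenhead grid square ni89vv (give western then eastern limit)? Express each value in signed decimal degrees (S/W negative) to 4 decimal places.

97.7500, 97.8333

Field N=13, I=8: +13·20° lon, +8·10° lat → SW at lon 80°, lat -10°.
Square 8, 9: +8·2° lon, +9·1° lat → SW at lon 96°, lat -1°.
Subsquare v=21, v=21: +21·0.0833333° lon, +21·0.0416667° lat → SW at lon 97.75°, lat -0.125°.
Cell spans 0.0833333° lon × 0.0416667° lat.
west 97.7500, east 97.8333.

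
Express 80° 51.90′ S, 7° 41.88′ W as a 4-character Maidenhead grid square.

IA69

Shift to the Maidenhead origin (180°W, 90°S): lon 172.30, lat 9.14.
Field (20°×10°, letters A–R): 172.30/20 → 8 → I, 9.14/10 → 0 → A; chars IA.
Square (2°×1°, digits 0–9): 12.30/2 → 6, 9.14/1 → 9; chars 69.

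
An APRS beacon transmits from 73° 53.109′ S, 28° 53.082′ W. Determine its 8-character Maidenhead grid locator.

HB56nc37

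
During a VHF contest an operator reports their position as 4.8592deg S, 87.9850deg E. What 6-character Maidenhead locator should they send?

NI35xd

Offset from 180°W / 90°S: lon 267.9850°, lat 85.1408°.
Field: lon ⌊267.9850/20⌋ = 13 → N; lat ⌊85.1408/10⌋ = 8 → I.
Square: lon ⌊7.9850/2⌋ = 3; lat ⌊5.1408/1⌋ = 5.
Subsquare: lon ⌊1.9850/0.0833333⌋ = 23 → x; lat ⌊0.1408/0.0416667⌋ = 3 → d.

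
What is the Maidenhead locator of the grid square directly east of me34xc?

Longitude subsquare x = 23; +1 → 24, wraps to 0 = a, carry into square.
Longitude square 3; +1 → 4.
The latitude characters are unchanged.

ME44ac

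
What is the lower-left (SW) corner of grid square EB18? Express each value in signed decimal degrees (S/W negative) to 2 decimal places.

Field E=4, B=1: +4·20° lon, +1·10° lat → SW at lon -100°, lat -80°.
Square 1, 8: +1·2° lon, +8·1° lat → SW at lon -98°, lat -72°.
latitude -72.00, longitude -98.00.

-72.00, -98.00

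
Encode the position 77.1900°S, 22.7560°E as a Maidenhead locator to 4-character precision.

KB12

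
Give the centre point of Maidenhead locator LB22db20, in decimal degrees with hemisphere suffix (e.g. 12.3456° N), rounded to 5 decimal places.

77.95625° S, 44.27083° E

Field L=11, B=1: +11·20° lon, +1·10° lat → SW at lon 40°, lat -80°.
Square 2, 2: +2·2° lon, +2·1° lat → SW at lon 44°, lat -78°.
Subsquare d=3, b=1: +3·0.0833333° lon, +1·0.0416667° lat → SW at lon 44.25°, lat -77.9583°.
Extended square 2, 0: +2·0.00833333° lon, +0·0.00416667° lat → SW at lon 44.2667°, lat -77.9583°.
Cell spans 0.00833333° lon × 0.00416667° lat. Centre is SW corner plus half of each.
latitude 77.95625° S, longitude 44.27083° E.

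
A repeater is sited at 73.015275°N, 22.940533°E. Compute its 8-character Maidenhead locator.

KQ13la23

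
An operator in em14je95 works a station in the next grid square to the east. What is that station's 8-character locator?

EM14ke05

Longitude extended square 9; +1 → 10, wraps to 0, carry into subsquare.
Longitude subsquare j = 9; +1 → 10 = k.
The latitude characters are unchanged.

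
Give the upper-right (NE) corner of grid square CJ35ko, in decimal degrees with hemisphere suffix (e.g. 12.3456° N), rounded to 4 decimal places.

Field C=2, J=9: +2·20° lon, +9·10° lat → SW at lon -140°, lat 0°.
Square 3, 5: +3·2° lon, +5·1° lat → SW at lon -134°, lat 5°.
Subsquare k=10, o=14: +10·0.0833333° lon, +14·0.0416667° lat → SW at lon -133.167°, lat 5.58333°.
Cell spans 0.0833333° lon × 0.0416667° lat. NE corner is SW corner plus one full cell.
latitude 5.6250° N, longitude 133.0833° W.

5.6250° N, 133.0833° W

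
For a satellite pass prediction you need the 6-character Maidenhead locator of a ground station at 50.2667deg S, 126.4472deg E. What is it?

Add 180° to longitude and 90° to latitude: 306.4472, 39.7333.
Field: 306.4472/20 → 15 → P, 39.7333/10 → 3 → D; chars PD.
Square: 6.4472/2 → 3, 9.7333/1 → 9; chars 39.
Subsquare: 0.4472/0.0833333 → 5 → f, 0.7333/0.0416667 → 17 → r; chars fr.

PD39fr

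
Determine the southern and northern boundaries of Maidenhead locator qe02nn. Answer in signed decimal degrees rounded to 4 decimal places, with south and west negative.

Field Q=16, E=4: +16·20° lon, +4·10° lat → SW at lon 140°, lat -50°.
Square 0, 2: +0·2° lon, +2·1° lat → SW at lon 140°, lat -48°.
Subsquare n=13, n=13: +13·0.0833333° lon, +13·0.0416667° lat → SW at lon 141.083°, lat -47.4583°.
Cell spans 0.0833333° lon × 0.0416667° lat.
south -47.4583, north -47.4167.

-47.4583, -47.4167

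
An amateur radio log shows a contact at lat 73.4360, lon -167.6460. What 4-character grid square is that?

AQ63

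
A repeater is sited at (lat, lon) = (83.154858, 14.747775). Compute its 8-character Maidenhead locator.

JR73id97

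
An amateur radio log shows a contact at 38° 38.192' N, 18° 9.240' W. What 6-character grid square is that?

Offset from 180°W / 90°S: lon 161.8460°, lat 128.6365°.
Field: 161.8460/20 → 8 → I, 128.6365/10 → 12 → M; chars IM.
Square: 1.8460/2 → 0, 8.6365/1 → 8; chars 08.
Subsquare: 1.8460/0.0833333 → 22 → w, 0.6365/0.0416667 → 15 → p; chars wp.

IM08wp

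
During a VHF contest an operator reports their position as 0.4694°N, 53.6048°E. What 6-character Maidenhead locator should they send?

LJ60tl

Offset from 180°W / 90°S: lon 233.6048°, lat 90.4694°.
Field: lon ⌊233.6048/20⌋ = 11 → L; lat ⌊90.4694/10⌋ = 9 → J.
Square: lon ⌊13.6048/2⌋ = 6; lat ⌊0.4694/1⌋ = 0.
Subsquare: lon ⌊1.6048/0.0833333⌋ = 19 → t; lat ⌊0.4694/0.0416667⌋ = 11 → l.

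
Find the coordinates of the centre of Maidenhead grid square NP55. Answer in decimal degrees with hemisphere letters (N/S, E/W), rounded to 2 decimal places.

65.50° N, 91.00° E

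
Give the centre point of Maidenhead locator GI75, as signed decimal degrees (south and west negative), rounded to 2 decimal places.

Field G=6, I=8: +6·20° lon, +8·10° lat → SW at lon -60°, lat -10°.
Square 7, 5: +7·2° lon, +5·1° lat → SW at lon -46°, lat -5°.
Cell spans 2° lon × 1° lat. Centre is SW corner plus half of each.
latitude -4.50, longitude -45.00.

-4.50, -45.00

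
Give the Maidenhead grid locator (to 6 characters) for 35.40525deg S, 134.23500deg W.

CF24vo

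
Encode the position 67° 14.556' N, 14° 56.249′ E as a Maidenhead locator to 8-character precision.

Add 180° to longitude and 90° to latitude: 194.93748, 157.24260.
Field: 194.93748/20 → 9 → J, 157.24260/10 → 15 → P; chars JP.
Square: 14.93748/2 → 7, 7.24260/1 → 7; chars 77.
Subsquare: 0.93748/0.0833333 → 11 → l, 0.24260/0.0416667 → 5 → f; chars lf.
Extended square: 0.02082/0.00833333 → 2, 0.03427/0.00416667 → 8; chars 28.

JP77lf28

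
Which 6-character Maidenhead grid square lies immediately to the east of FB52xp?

Longitude subsquare x = 23; +1 → 24, wraps to 0 = a, carry into square.
Longitude square 5; +1 → 6.
The latitude characters are unchanged.

FB62ap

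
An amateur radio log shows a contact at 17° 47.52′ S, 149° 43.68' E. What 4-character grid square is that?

QH42

Shift to the Maidenhead origin (180°W, 90°S): lon 329.73, lat 72.21.
Field: 329.73/20 → 16 → Q, 72.21/10 → 7 → H; chars QH.
Square: 9.73/2 → 4, 2.21/1 → 2; chars 42.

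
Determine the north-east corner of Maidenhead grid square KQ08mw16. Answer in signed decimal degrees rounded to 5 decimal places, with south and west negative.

78.94583, 21.01667

Field K=10, Q=16: +10·20° lon, +16·10° lat → SW at lon 20°, lat 70°.
Square 0, 8: +0·2° lon, +8·1° lat → SW at lon 20°, lat 78°.
Subsquare m=12, w=22: +12·0.0833333° lon, +22·0.0416667° lat → SW at lon 21°, lat 78.9167°.
Extended square 1, 6: +1·0.00833333° lon, +6·0.00416667° lat → SW at lon 21.0083°, lat 78.9417°.
Cell spans 0.00833333° lon × 0.00416667° lat. NE corner is SW corner plus one full cell.
latitude 78.94583, longitude 21.01667.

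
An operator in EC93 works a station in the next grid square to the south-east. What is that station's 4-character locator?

FC02

Longitude square 9; +1 → 10, wraps to 0, carry into field.
Longitude field E = 4; +1 → 5 = F.
Latitude square 3; −1 → 2.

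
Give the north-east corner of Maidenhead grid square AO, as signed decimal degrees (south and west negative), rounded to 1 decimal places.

60.0, -160.0

Field A=0, O=14: +0·20° lon, +14·10° lat → SW at lon -180°, lat 50°.
Cell spans 20° lon × 10° lat. NE corner is SW corner plus one full cell.
latitude 60.0, longitude -160.0.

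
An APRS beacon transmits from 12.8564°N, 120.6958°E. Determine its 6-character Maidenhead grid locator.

Shift to the Maidenhead origin (180°W, 90°S): lon 300.6958, lat 102.8564.
Field (20°×10°, letters A–R): lon ⌊300.6958/20⌋ = 15 → P; lat ⌊102.8564/10⌋ = 10 → K.
Square (2°×1°, digits 0–9): lon ⌊0.6958/2⌋ = 0; lat ⌊2.8564/1⌋ = 2.
Subsquare (5′×2.5′, letters a–x): lon ⌊0.6958/0.0833333⌋ = 8 → i; lat ⌊0.8564/0.0416667⌋ = 20 → u.

PK02iu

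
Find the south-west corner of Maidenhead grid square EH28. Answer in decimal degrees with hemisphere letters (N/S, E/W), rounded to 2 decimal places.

12.00° S, 96.00° W

Field E=4, H=7: +4·20° lon, +7·10° lat → SW at lon -100°, lat -20°.
Square 2, 8: +2·2° lon, +8·1° lat → SW at lon -96°, lat -12°.
latitude 12.00° S, longitude 96.00° W.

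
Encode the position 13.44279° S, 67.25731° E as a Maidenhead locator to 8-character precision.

Offset from 180°W / 90°S: lon 247.25731°, lat 76.55721°.
Field (20°×10°, letters A–R): 247.25731/20 → 12 → M, 76.55721/10 → 7 → H; chars MH.
Square (2°×1°, digits 0–9): 7.25731/2 → 3, 6.55721/1 → 6; chars 36.
Subsquare (5′×2.5′, letters a–x): 1.25731/0.0833333 → 15 → p, 0.55721/0.0416667 → 13 → n; chars pn.
Extended square (30″×15″, digits 0–9): 0.00731/0.00833333 → 0, 0.01554/0.00416667 → 3; chars 03.

MH36pn03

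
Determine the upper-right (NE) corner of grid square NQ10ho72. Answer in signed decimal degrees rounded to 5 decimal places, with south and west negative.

70.59583, 82.65000

Field N=13, Q=16: +13·20° lon, +16·10° lat → SW at lon 80°, lat 70°.
Square 1, 0: +1·2° lon, +0·1° lat → SW at lon 82°, lat 70°.
Subsquare h=7, o=14: +7·0.0833333° lon, +14·0.0416667° lat → SW at lon 82.5833°, lat 70.5833°.
Extended square 7, 2: +7·0.00833333° lon, +2·0.00416667° lat → SW at lon 82.6417°, lat 70.5917°.
Cell spans 0.00833333° lon × 0.00416667° lat. NE corner is SW corner plus one full cell.
latitude 70.59583, longitude 82.65000.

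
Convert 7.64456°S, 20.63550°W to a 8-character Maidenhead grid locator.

HI92qi35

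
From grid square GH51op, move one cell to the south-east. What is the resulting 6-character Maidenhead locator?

GH51po

Longitude subsquare o = 14; +1 → 15 = p.
Latitude subsquare p = 15; −1 → 14 = o.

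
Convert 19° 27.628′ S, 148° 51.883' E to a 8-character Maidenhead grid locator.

QH40km39

Offset from 180°W / 90°S: lon 328.86472°, lat 70.53953°.
Field: 328.86472/20 → 16 → Q, 70.53953/10 → 7 → H; chars QH.
Square: 8.86472/2 → 4, 0.53953/1 → 0; chars 40.
Subsquare: 0.86472/0.0833333 → 10 → k, 0.53953/0.0416667 → 12 → m; chars km.
Extended square: 0.03138/0.00833333 → 3, 0.03953/0.00416667 → 9; chars 39.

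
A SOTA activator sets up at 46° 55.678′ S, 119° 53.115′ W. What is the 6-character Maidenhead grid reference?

DE03bb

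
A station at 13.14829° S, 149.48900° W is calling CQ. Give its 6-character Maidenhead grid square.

Add 180° to longitude and 90° to latitude: 30.5110, 76.8517.
Field (20°×10°, letters A–R): lon ⌊30.5110/20⌋ = 1 → B; lat ⌊76.8517/10⌋ = 7 → H.
Square (2°×1°, digits 0–9): lon ⌊10.5110/2⌋ = 5; lat ⌊6.8517/1⌋ = 6.
Subsquare (5′×2.5′, letters a–x): lon ⌊0.5110/0.0833333⌋ = 6 → g; lat ⌊0.8517/0.0416667⌋ = 20 → u.

BH56gu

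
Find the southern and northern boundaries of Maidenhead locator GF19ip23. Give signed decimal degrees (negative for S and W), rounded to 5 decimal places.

-30.36250, -30.35833

Field G=6, F=5: +6·20° lon, +5·10° lat → SW at lon -60°, lat -40°.
Square 1, 9: +1·2° lon, +9·1° lat → SW at lon -58°, lat -31°.
Subsquare i=8, p=15: +8·0.0833333° lon, +15·0.0416667° lat → SW at lon -57.3333°, lat -30.375°.
Extended square 2, 3: +2·0.00833333° lon, +3·0.00416667° lat → SW at lon -57.3167°, lat -30.3625°.
Cell spans 0.00833333° lon × 0.00416667° lat.
south -30.36250, north -30.35833.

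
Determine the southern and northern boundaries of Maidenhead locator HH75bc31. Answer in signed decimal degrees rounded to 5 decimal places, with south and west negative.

Field H=7, H=7: +7·20° lon, +7·10° lat → SW at lon -40°, lat -20°.
Square 7, 5: +7·2° lon, +5·1° lat → SW at lon -26°, lat -15°.
Subsquare b=1, c=2: +1·0.0833333° lon, +2·0.0416667° lat → SW at lon -25.9167°, lat -14.9167°.
Extended square 3, 1: +3·0.00833333° lon, +1·0.00416667° lat → SW at lon -25.8917°, lat -14.9125°.
Cell spans 0.00833333° lon × 0.00416667° lat.
south -14.91250, north -14.90833.

-14.91250, -14.90833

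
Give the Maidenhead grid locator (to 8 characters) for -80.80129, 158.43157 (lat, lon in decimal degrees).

QA99fe17

Add 180° to longitude and 90° to latitude: 338.43157, 9.19871.
Field (20°×10°, letters A–R): 338.43157/20 → 16 → Q, 9.19871/10 → 0 → A; chars QA.
Square (2°×1°, digits 0–9): 18.43157/2 → 9, 9.19871/1 → 9; chars 99.
Subsquare (5′×2.5′, letters a–x): 0.43157/0.0833333 → 5 → f, 0.19871/0.0416667 → 4 → e; chars fe.
Extended square (30″×15″, digits 0–9): 0.01490/0.00833333 → 1, 0.03204/0.00416667 → 7; chars 17.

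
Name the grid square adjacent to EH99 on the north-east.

Longitude square 9; +1 → 10, wraps to 0, carry into field.
Longitude field E = 4; +1 → 5 = F.
Latitude square 9; +1 → 10, wraps to 0, carry into field.
Latitude field H = 7; +1 → 8 = I.

FI00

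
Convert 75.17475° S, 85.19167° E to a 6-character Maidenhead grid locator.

Shift to the Maidenhead origin (180°W, 90°S): lon 265.1917, lat 14.8252.
Field: lon ⌊265.1917/20⌋ = 13 → N; lat ⌊14.8252/10⌋ = 1 → B.
Square: lon ⌊5.1917/2⌋ = 2; lat ⌊4.8252/1⌋ = 4.
Subsquare: lon ⌊1.1917/0.0833333⌋ = 14 → o; lat ⌊0.8252/0.0416667⌋ = 19 → t.

NB24ot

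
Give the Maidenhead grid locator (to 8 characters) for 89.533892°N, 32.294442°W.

Add 180° to longitude and 90° to latitude: 147.70556, 179.53389.
Field (20°×10°, letters A–R): 147.70556/20 → 7 → H, 179.53389/10 → 17 → R; chars HR.
Square (2°×1°, digits 0–9): 7.70556/2 → 3, 9.53389/1 → 9; chars 39.
Subsquare (5′×2.5′, letters a–x): 1.70556/0.0833333 → 20 → u, 0.53389/0.0416667 → 12 → m; chars um.
Extended square (30″×15″, digits 0–9): 0.03889/0.00833333 → 4, 0.03389/0.00416667 → 8; chars 48.

HR39um48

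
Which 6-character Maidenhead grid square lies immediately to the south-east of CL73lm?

CL73ml

Longitude subsquare l = 11; +1 → 12 = m.
Latitude subsquare m = 12; −1 → 11 = l.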